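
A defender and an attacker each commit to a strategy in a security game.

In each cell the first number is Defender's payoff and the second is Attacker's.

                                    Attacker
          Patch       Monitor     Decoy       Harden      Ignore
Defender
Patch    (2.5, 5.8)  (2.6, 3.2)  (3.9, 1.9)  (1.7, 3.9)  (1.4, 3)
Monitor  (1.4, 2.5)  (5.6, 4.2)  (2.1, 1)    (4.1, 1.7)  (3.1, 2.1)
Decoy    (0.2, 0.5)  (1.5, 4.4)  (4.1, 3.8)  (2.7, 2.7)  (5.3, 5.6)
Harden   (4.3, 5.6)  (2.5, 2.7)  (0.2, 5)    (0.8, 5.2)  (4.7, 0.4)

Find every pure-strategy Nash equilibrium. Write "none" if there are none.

For each strategy profile, look for a profitable unilateral deviation.
(Patch, Patch): Defender can switch to Harden (2.5 → 4.3). Not NE.
(Patch, Monitor): Defender can switch to Monitor (2.6 → 5.6). Not NE.
(Patch, Decoy): Defender can switch to Decoy (3.9 → 4.1). Not NE.
(Patch, Harden): Defender can switch to Monitor (1.7 → 4.1). Not NE.
(Patch, Ignore): Defender can switch to Monitor (1.4 → 3.1). Not NE.
(Monitor, Patch): Defender can switch to Patch (1.4 → 2.5). Not NE.
(Monitor, Monitor): Defender gets 5.6, best alternative 2.6; Attacker gets 4.2, best alternative 2.5. No profitable deviation — NE.
(Monitor, Decoy): Defender can switch to Patch (2.1 → 3.9). Not NE.
(Monitor, Harden): Attacker can switch to Patch (1.7 → 2.5). Not NE.
(Decoy, Ignore): Defender gets 5.3, best alternative 4.7; Attacker gets 5.6, best alternative 4.4. No profitable deviation — NE.
(Harden, Patch): Defender gets 4.3, best alternative 2.5; Attacker gets 5.6, best alternative 5.2. No profitable deviation — NE.
(The remaining 9 profiles each have a profitable deviation by the same check.)

The pure Nash equilibria are (Monitor, Monitor), (Decoy, Ignore), (Harden, Patch).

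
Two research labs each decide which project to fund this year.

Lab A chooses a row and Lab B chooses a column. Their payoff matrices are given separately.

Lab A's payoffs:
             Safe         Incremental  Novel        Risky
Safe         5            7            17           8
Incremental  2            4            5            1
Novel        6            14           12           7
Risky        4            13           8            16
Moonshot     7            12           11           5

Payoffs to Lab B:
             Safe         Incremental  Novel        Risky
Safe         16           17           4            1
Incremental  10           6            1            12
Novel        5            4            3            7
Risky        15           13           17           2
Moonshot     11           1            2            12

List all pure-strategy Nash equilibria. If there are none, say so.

none

Check each profile: it is a Nash equilibrium iff no player can strictly gain by switching unilaterally.
(Safe, Safe): Lab A can switch to Novel (5 → 6). Not NE.
(Safe, Incremental): Lab A can switch to Novel (7 → 14). Not NE.
(Safe, Novel): Lab B can switch to Safe (4 → 16). Not NE.
(Safe, Risky): Lab A can switch to Risky (8 → 16). Not NE.
(Incremental, Safe): Lab A can switch to Safe (2 → 5). Not NE.
(Incremental, Incremental): Lab A can switch to Safe (4 → 7). Not NE.
(Incremental, Novel): Lab A can switch to Safe (5 → 17). Not NE.
(Incremental, Risky): Lab A can switch to Safe (1 → 8). Not NE.
(The remaining 12 profiles each have a profitable deviation by the same check.)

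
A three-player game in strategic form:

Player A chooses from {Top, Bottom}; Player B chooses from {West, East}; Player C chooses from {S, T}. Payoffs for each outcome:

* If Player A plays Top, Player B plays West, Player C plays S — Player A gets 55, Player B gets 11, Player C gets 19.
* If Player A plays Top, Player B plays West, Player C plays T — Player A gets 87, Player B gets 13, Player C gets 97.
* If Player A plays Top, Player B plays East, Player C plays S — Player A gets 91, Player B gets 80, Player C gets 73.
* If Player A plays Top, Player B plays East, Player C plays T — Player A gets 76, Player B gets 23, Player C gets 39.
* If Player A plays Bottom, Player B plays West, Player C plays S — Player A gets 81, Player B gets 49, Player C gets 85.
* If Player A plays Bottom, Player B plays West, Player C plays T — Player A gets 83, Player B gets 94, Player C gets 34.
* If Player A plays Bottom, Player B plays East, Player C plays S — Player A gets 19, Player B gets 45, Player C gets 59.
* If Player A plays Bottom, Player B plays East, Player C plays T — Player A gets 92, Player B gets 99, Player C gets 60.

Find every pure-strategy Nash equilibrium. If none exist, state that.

(Top, West, S): Player A can switch to Bottom (55 → 81). Not NE.
(Top, West, T): Player B can switch to East (13 → 23). Not NE.
(Top, East, S): Player A gets 91, best alternative 19; Player B gets 80, best alternative 11; Player C gets 73, best alternative 39. No profitable deviation — NE.
(Top, East, T): Player A can switch to Bottom (76 → 92). Not NE.
(Bottom, West, S): Player A gets 81, best alternative 55; Player B gets 49, best alternative 45; Player C gets 85, best alternative 34. No profitable deviation — NE.
(Bottom, West, T): Player A can switch to Top (83 → 87). Not NE.
(Bottom, East, S): Player A can switch to Top (19 → 91). Not NE.
(Bottom, East, T): Player A gets 92, best alternative 76; Player B gets 99, best alternative 94; Player C gets 60, best alternative 59. No profitable deviation — NE.

The pure Nash equilibria are (Top, East, S), (Bottom, West, S), (Bottom, East, T).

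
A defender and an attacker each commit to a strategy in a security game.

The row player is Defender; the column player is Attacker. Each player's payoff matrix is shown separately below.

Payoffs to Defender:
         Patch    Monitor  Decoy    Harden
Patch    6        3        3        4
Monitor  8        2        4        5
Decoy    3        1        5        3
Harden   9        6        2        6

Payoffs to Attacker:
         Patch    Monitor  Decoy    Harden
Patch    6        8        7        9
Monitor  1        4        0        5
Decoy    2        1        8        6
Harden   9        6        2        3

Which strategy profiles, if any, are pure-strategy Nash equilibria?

Defender against Patch: payoffs 6, 8, 3, 9 → best response Harden.
Defender against Monitor: payoffs 3, 2, 1, 6 → best response Harden.
Defender against Decoy: payoffs 3, 4, 5, 2 → best response Decoy.
Defender against Harden: payoffs 4, 5, 3, 6 → best response Harden.
Attacker against Patch: payoffs 6, 8, 7, 9 → best response Harden.
Attacker against Monitor: payoffs 1, 4, 0, 5 → best response Harden.
Attacker against Decoy: payoffs 2, 1, 8, 6 → best response Decoy.
Attacker against Harden: payoffs 9, 6, 2, 3 → best response Patch.
Mutual best responses: (Decoy, Decoy); (Harden, Patch).

The pure Nash equilibria are (Decoy, Decoy) and (Harden, Patch).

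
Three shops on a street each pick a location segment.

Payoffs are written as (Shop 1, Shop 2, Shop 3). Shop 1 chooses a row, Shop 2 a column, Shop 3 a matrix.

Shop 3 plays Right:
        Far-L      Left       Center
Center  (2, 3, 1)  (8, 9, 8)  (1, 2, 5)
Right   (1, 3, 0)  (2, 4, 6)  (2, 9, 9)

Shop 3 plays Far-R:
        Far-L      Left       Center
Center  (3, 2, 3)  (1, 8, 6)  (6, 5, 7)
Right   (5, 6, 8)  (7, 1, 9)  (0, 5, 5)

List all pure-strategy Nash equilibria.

Shop 1 against (Far-L, Right): payoffs 2, 1 → best response Center.
Shop 1 against (Far-L, Far-R): payoffs 3, 5 → best response Right.
Shop 1 against (Left, Right): payoffs 8, 2 → best response Center.
Shop 1 against (Left, Far-R): payoffs 1, 7 → best response Right.
Shop 1 against (Center, Right): payoffs 1, 2 → best response Right.
Shop 1 against (Center, Far-R): payoffs 6, 0 → best response Center.
Shop 2 against (Center, Right): payoffs 3, 9, 2 → best response Left.
Shop 2 against (Center, Far-R): payoffs 2, 8, 5 → best response Left.
Shop 2 against (Right, Right): payoffs 3, 4, 9 → best response Center.
Shop 2 against (Right, Far-R): payoffs 6, 1, 5 → best response Far-L.
Shop 3 against (Center, Far-L): payoffs 1, 3 → best response Far-R.
Shop 3 against (Center, Left): payoffs 8, 6 → best response Right.
Shop 3 against (Center, Center): payoffs 5, 7 → best response Far-R.
Shop 3 against (Right, Far-L): payoffs 0, 8 → best response Far-R.
Shop 3 against (Right, Left): payoffs 6, 9 → best response Far-R.
Shop 3 against (Right, Center): payoffs 9, 5 → best response Right.
Mutual best responses: (Center, Left, Right); (Right, Far-L, Far-R); (Right, Center, Right).

The pure Nash equilibria are (Center, Left, Right), (Right, Far-L, Far-R), (Right, Center, Right).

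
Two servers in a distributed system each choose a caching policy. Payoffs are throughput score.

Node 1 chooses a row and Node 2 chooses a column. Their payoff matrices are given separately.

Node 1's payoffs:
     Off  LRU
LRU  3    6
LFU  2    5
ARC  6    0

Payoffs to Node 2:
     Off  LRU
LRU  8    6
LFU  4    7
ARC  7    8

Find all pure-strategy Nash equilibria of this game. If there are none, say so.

(LRU, Off): Node 1 can switch to ARC (3 → 6). Not NE.
(LRU, LRU): Node 2 can switch to Off (6 → 8). Not NE.
(LFU, Off): Node 1 can switch to LRU (2 → 3). Not NE.
(LFU, LRU): Node 1 can switch to LRU (5 → 6). Not NE.
(ARC, Off): Node 2 can switch to LRU (7 → 8). Not NE.
(ARC, LRU): Node 1 can switch to LRU (0 → 6). Not NE.

This game has no pure Nash equilibrium.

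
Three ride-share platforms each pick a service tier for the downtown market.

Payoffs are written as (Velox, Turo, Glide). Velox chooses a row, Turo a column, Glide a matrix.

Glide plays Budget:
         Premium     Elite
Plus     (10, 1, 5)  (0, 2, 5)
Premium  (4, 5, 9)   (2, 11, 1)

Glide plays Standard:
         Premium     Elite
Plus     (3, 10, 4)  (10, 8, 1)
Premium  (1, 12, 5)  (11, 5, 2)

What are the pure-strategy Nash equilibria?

Mark each player's best response to every combination of opponents' strategies; a profile where every player is best-responding is a pure Nash equilibrium.
Velox against (Premium, Budget): payoffs 10, 4 → best response Plus.
Velox against (Premium, Standard): payoffs 3, 1 → best response Plus.
Velox against (Elite, Budget): payoffs 0, 2 → best response Premium.
Velox against (Elite, Standard): payoffs 10, 11 → best response Premium.
Turo against (Plus, Budget): payoffs 1, 2 → best response Elite.
Turo against (Plus, Standard): payoffs 10, 8 → best response Premium.
Turo against (Premium, Budget): payoffs 5, 11 → best response Elite.
Turo against (Premium, Standard): payoffs 12, 5 → best response Premium.
Glide against (Plus, Premium): payoffs 5, 4 → best response Budget.
Glide against (Plus, Elite): payoffs 5, 1 → best response Budget.
Glide against (Premium, Premium): payoffs 9, 5 → best response Budget.
Glide against (Premium, Elite): payoffs 1, 2 → best response Standard.
No profile is a mutual best response for all players.

No pure-strategy Nash equilibrium.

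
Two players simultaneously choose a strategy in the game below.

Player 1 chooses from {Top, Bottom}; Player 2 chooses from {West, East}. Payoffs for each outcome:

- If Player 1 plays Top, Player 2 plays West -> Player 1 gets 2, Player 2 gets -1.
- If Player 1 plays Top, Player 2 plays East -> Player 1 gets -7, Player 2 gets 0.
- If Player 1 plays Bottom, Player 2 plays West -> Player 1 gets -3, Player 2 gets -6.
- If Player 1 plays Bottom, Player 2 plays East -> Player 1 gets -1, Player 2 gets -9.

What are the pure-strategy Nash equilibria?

(Top, West): Player 2 can switch to East (-1 → 0). Not NE.
(Top, East): Player 1 can switch to Bottom (-7 → -1). Not NE.
(Bottom, West): Player 1 can switch to Top (-3 → 2). Not NE.
(Bottom, East): Player 2 can switch to West (-9 → -6). Not NE.

There is no pure-strategy Nash equilibrium.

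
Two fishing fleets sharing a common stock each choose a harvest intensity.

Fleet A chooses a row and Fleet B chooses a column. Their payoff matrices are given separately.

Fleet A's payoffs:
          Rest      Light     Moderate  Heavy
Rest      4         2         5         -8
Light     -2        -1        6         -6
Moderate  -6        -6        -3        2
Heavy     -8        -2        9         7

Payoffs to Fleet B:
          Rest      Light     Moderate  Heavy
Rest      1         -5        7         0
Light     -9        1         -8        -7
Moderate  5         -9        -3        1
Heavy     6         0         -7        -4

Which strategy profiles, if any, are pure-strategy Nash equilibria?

Fleet A against Rest: payoffs 4, -2, -6, -8 → best response Rest.
Fleet A against Light: payoffs 2, -1, -6, -2 → best response Rest.
Fleet A against Moderate: payoffs 5, 6, -3, 9 → best response Heavy.
Fleet A against Heavy: payoffs -8, -6, 2, 7 → best response Heavy.
Fleet B against Rest: payoffs 1, -5, 7, 0 → best response Moderate.
Fleet B against Light: payoffs -9, 1, -8, -7 → best response Light.
Fleet B against Moderate: payoffs 5, -9, -3, 1 → best response Rest.
Fleet B against Heavy: payoffs 6, 0, -7, -4 → best response Rest.
No profile is a mutual best response for all players.

none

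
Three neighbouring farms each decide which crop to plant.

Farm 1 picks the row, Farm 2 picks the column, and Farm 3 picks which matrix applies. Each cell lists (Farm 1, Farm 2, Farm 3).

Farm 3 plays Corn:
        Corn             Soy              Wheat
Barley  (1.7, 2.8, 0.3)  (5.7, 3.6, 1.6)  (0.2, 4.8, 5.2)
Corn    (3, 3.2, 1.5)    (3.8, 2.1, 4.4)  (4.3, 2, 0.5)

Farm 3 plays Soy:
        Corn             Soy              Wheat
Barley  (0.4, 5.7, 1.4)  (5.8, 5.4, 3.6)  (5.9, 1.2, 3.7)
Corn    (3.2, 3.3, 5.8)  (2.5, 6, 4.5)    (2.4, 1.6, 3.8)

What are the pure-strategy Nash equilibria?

There is no pure-strategy Nash equilibrium.

Check each profile: it is a Nash equilibrium iff no player can strictly gain by switching unilaterally.
(Barley, Corn, Corn): Farm 1 can switch to Corn (1.7 → 3). Not NE.
(Barley, Corn, Soy): Farm 1 can switch to Corn (0.4 → 3.2). Not NE.
(Barley, Soy, Corn): Farm 2 can switch to Wheat (3.6 → 4.8). Not NE.
(Barley, Soy, Soy): Farm 2 can switch to Corn (5.4 → 5.7). Not NE.
(Barley, Wheat, Corn): Farm 1 can switch to Corn (0.2 → 4.3). Not NE.
(Barley, Wheat, Soy): Farm 2 can switch to Corn (1.2 → 5.7). Not NE.
(The remaining 6 profiles each have a profitable deviation by the same check.)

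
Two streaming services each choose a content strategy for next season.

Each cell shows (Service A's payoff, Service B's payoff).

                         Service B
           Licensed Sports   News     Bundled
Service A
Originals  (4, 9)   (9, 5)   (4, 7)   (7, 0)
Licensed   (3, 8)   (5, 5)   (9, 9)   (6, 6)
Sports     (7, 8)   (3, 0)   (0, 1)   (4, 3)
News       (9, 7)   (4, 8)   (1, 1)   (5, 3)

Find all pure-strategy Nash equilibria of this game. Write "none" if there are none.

Pure NE: (Licensed, News)

(Originals, Licensed): Service A can switch to Sports (4 → 7). Not NE.
(Originals, Sports): Service B can switch to Licensed (5 → 9). Not NE.
(Originals, News): Service A can switch to Licensed (4 → 9). Not NE.
(Originals, Bundled): Service B can switch to Licensed (0 → 9). Not NE.
(Licensed, Licensed): Service A can switch to Originals (3 → 4). Not NE.
(Licensed, Sports): Service A can switch to Originals (5 → 9). Not NE.
(Licensed, News): Service A gets 9, best alternative 4; Service B gets 9, best alternative 8. No profitable deviation — NE.
(Licensed, Bundled): Service A can switch to Originals (6 → 7). Not NE.
(Sports, Licensed): Service A can switch to News (7 → 9). Not NE.
(Sports, Sports): Service A can switch to Originals (3 → 9). Not NE.
(Sports, News): Service A can switch to Originals (0 → 4). Not NE.
(Sports, Bundled): Service A can switch to Originals (4 → 7). Not NE.
(News, Licensed): Service B can switch to Sports (7 → 8). Not NE.
(The remaining 3 profiles each have a profitable deviation by the same check.)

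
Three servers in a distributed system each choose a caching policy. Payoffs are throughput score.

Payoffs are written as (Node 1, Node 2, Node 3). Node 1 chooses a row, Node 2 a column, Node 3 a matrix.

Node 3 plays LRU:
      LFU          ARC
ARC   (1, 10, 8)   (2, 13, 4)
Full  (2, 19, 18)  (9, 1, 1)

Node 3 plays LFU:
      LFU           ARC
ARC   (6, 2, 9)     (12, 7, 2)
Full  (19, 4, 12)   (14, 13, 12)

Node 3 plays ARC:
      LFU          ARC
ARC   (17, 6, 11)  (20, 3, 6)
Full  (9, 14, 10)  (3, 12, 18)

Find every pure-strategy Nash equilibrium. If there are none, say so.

For each player, find the best response to each opponent profile; mutual best responses are the pure NE.
Node 1 against (LFU, LRU): payoffs 1, 2 → best response Full.
Node 1 against (LFU, LFU): payoffs 6, 19 → best response Full.
Node 1 against (LFU, ARC): payoffs 17, 9 → best response ARC.
Node 1 against (ARC, LRU): payoffs 2, 9 → best response Full.
Node 1 against (ARC, LFU): payoffs 12, 14 → best response Full.
Node 1 against (ARC, ARC): payoffs 20, 3 → best response ARC.
Node 2 against (ARC, LRU): payoffs 10, 13 → best response ARC.
Node 2 against (ARC, LFU): payoffs 2, 7 → best response ARC.
Node 2 against (ARC, ARC): payoffs 6, 3 → best response LFU.
Node 2 against (Full, LRU): payoffs 19, 1 → best response LFU.
Node 2 against (Full, LFU): payoffs 4, 13 → best response ARC.
Node 2 against (Full, ARC): payoffs 14, 12 → best response LFU.
Node 3 against (ARC, LFU): payoffs 8, 9, 11 → best response ARC.
Node 3 against (ARC, ARC): payoffs 4, 2, 6 → best response ARC.
Node 3 against (Full, LFU): payoffs 18, 12, 10 → best response LRU.
Node 3 against (Full, ARC): payoffs 1, 12, 18 → best response ARC.
Mutual best responses: (ARC, LFU, ARC); (Full, LFU, LRU).

(ARC, LFU, ARC) and (Full, LFU, LRU)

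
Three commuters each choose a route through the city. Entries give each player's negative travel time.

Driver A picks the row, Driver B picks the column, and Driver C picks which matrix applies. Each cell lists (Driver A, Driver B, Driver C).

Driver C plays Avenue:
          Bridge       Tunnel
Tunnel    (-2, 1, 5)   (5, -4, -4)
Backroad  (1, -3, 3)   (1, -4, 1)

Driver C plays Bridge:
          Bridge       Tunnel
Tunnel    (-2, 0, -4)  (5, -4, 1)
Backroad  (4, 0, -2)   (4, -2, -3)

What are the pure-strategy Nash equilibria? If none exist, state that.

Driver A against (Bridge, Avenue): payoffs -2, 1 → best response Backroad.
Driver A against (Bridge, Bridge): payoffs -2, 4 → best response Backroad.
Driver A against (Tunnel, Avenue): payoffs 5, 1 → best response Tunnel.
Driver A against (Tunnel, Bridge): payoffs 5, 4 → best response Tunnel.
Driver B against (Tunnel, Avenue): payoffs 1, -4 → best response Bridge.
Driver B against (Tunnel, Bridge): payoffs 0, -4 → best response Bridge.
Driver B against (Backroad, Avenue): payoffs -3, -4 → best response Bridge.
Driver B against (Backroad, Bridge): payoffs 0, -2 → best response Bridge.
Driver C against (Tunnel, Bridge): payoffs 5, -4 → best response Avenue.
Driver C against (Tunnel, Tunnel): payoffs -4, 1 → best response Bridge.
Driver C against (Backroad, Bridge): payoffs 3, -2 → best response Avenue.
Driver C against (Backroad, Tunnel): payoffs 1, -3 → best response Avenue.
Mutual best responses: (Backroad, Bridge, Avenue).

The unique pure-strategy Nash equilibrium is (Backroad, Bridge, Avenue).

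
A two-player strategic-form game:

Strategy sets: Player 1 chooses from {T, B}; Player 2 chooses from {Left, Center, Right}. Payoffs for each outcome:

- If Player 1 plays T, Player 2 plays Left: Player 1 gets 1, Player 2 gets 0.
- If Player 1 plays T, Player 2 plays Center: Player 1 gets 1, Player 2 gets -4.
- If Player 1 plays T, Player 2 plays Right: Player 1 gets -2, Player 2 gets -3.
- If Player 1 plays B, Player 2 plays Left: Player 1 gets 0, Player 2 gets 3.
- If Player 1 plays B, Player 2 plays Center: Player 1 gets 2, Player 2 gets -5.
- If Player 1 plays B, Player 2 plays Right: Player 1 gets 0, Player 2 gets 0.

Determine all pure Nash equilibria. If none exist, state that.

(T, Left): Player 1 gets 1, best alternative 0; Player 2 gets 0, best alternative -3. No profitable deviation — NE.
(T, Center): Player 1 can switch to B (1 → 2). Not NE.
(T, Right): Player 1 can switch to B (-2 → 0). Not NE.
(B, Left): Player 1 can switch to T (0 → 1). Not NE.
(B, Center): Player 2 can switch to Left (-5 → 3). Not NE.
(B, Right): Player 2 can switch to Left (0 → 3). Not NE.

(T, Left)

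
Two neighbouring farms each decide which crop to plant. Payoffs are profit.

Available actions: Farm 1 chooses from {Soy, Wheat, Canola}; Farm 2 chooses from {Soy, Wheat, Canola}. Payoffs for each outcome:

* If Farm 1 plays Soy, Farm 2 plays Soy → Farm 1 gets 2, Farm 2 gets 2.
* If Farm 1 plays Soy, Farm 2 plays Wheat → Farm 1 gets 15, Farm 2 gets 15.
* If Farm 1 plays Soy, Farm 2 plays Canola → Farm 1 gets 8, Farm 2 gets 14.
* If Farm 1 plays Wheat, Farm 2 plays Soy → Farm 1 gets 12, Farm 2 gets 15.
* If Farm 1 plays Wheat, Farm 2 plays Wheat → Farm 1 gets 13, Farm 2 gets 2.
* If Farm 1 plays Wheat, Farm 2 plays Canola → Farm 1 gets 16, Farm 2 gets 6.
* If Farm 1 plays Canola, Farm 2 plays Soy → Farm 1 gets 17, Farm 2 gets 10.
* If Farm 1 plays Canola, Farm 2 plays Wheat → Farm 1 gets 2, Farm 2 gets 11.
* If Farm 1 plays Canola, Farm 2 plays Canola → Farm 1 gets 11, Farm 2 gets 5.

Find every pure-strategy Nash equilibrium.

The unique pure-strategy Nash equilibrium is (Soy, Wheat).

For each strategy profile, look for a profitable unilateral deviation.
(Soy, Soy): Farm 1 can switch to Wheat (2 → 12). Not NE.
(Soy, Wheat): Farm 1 gets 15, best alternative 13; Farm 2 gets 15, best alternative 14. No profitable deviation — NE.
(Soy, Canola): Farm 1 can switch to Wheat (8 → 16). Not NE.
(Wheat, Soy): Farm 1 can switch to Canola (12 → 17). Not NE.
(Wheat, Wheat): Farm 1 can switch to Soy (13 → 15). Not NE.
(Wheat, Canola): Farm 2 can switch to Soy (6 → 15). Not NE.
(Canola, Soy): Farm 2 can switch to Wheat (10 → 11). Not NE.
(Canola, Wheat): Farm 1 can switch to Soy (2 → 15). Not NE.
(Canola, Canola): Farm 1 can switch to Wheat (11 → 16). Not NE.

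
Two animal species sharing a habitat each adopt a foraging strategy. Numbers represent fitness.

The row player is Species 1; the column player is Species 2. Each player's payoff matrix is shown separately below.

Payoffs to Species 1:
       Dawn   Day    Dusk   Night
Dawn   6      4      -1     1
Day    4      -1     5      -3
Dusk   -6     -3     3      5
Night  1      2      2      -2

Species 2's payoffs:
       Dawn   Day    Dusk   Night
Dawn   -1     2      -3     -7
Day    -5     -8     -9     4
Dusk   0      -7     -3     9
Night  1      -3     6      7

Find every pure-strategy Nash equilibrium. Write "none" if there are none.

Pure-strategy Nash equilibria: (Dawn, Day); (Dusk, Night)

Species 1 against Dawn: payoffs 6, 4, -6, 1 → best response Dawn.
Species 1 against Day: payoffs 4, -1, -3, 2 → best response Dawn.
Species 1 against Dusk: payoffs -1, 5, 3, 2 → best response Day.
Species 1 against Night: payoffs 1, -3, 5, -2 → best response Dusk.
Species 2 against Dawn: payoffs -1, 2, -3, -7 → best response Day.
Species 2 against Day: payoffs -5, -8, -9, 4 → best response Night.
Species 2 against Dusk: payoffs 0, -7, -3, 9 → best response Night.
Species 2 against Night: payoffs 1, -3, 6, 7 → best response Night.
Mutual best responses: (Dawn, Day); (Dusk, Night).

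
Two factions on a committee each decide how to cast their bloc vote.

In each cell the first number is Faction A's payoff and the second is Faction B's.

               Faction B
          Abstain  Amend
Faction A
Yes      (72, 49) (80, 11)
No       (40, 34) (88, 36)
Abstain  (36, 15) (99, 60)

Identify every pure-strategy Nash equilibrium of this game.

The pure Nash equilibria are (Yes, Abstain); (Abstain, Amend).

For each player, find the best response to each opponent profile; mutual best responses are the pure NE.
Faction A against Abstain: payoffs 72, 40, 36 → best response Yes.
Faction A against Amend: payoffs 80, 88, 99 → best response Abstain.
Faction B against Yes: payoffs 49, 11 → best response Abstain.
Faction B against No: payoffs 34, 36 → best response Amend.
Faction B against Abstain: payoffs 15, 60 → best response Amend.
Mutual best responses: (Yes, Abstain); (Abstain, Amend).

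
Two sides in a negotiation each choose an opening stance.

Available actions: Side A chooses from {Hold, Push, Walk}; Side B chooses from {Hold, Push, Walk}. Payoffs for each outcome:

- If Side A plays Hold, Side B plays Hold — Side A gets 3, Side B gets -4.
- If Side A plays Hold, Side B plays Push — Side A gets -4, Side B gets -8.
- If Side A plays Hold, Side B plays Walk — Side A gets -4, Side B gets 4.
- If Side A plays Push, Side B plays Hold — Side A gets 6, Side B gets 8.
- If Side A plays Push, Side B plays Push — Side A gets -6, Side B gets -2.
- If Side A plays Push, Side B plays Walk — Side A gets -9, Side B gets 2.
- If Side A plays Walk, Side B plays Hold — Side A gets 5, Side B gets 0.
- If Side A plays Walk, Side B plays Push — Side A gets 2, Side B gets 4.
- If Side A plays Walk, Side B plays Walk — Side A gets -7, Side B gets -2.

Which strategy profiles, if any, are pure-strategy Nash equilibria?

(Hold, Hold): Side A can switch to Push (3 → 6). Not NE.
(Hold, Push): Side A can switch to Walk (-4 → 2). Not NE.
(Hold, Walk): Side A gets -4, best alternative -7; Side B gets 4, best alternative -4. No profitable deviation — NE.
(Push, Hold): Side A gets 6, best alternative 5; Side B gets 8, best alternative 2. No profitable deviation — NE.
(Push, Push): Side A can switch to Hold (-6 → -4). Not NE.
(Push, Walk): Side A can switch to Hold (-9 → -4). Not NE.
(Walk, Hold): Side A can switch to Push (5 → 6). Not NE.
(Walk, Push): Side A gets 2, best alternative -4; Side B gets 4, best alternative 0. No profitable deviation — NE.
(Walk, Walk): Side A can switch to Hold (-7 → -4). Not NE.

(Hold, Walk), (Push, Hold), (Walk, Push)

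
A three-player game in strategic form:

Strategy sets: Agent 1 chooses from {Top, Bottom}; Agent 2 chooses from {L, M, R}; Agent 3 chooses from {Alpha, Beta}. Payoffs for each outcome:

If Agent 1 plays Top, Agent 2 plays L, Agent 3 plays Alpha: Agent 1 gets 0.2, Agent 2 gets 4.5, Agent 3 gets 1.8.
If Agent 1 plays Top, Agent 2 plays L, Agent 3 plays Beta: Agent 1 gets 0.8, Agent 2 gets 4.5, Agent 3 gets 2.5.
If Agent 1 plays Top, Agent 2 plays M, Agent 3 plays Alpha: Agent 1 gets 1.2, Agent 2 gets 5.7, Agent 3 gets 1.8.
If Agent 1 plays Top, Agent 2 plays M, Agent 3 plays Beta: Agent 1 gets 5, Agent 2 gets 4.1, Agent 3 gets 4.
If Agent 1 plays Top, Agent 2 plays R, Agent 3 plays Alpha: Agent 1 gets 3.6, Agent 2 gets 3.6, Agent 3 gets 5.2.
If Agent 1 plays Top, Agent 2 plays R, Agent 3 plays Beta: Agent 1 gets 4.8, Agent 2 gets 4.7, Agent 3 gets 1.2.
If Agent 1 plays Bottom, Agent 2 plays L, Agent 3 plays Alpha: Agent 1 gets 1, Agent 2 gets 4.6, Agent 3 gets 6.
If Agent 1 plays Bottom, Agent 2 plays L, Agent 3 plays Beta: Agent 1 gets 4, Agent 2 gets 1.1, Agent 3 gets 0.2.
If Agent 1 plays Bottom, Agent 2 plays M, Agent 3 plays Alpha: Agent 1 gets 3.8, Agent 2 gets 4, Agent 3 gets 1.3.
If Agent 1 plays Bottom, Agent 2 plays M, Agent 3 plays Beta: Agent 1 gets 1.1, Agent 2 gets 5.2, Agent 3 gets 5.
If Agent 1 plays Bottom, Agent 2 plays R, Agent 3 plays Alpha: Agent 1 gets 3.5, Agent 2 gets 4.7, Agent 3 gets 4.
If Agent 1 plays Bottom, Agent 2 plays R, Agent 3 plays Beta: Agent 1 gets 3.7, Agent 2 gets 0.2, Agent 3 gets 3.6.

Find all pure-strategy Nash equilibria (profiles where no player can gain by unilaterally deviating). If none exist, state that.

(Top, L, Alpha): Agent 1 can switch to Bottom (0.2 → 1). Not NE.
(Top, L, Beta): Agent 1 can switch to Bottom (0.8 → 4). Not NE.
(Top, M, Alpha): Agent 1 can switch to Bottom (1.2 → 3.8). Not NE.
(Top, M, Beta): Agent 2 can switch to L (4.1 → 4.5). Not NE.
(Top, R, Alpha): Agent 2 can switch to L (3.6 → 4.5). Not NE.
(Top, R, Beta): Agent 3 can switch to Alpha (1.2 → 5.2). Not NE.
(Bottom, L, Alpha): Agent 2 can switch to R (4.6 → 4.7). Not NE.
(Bottom, L, Beta): Agent 2 can switch to M (1.1 → 5.2). Not NE.
(The remaining 4 profiles each have a profitable deviation by the same check.)

This game has no pure Nash equilibrium.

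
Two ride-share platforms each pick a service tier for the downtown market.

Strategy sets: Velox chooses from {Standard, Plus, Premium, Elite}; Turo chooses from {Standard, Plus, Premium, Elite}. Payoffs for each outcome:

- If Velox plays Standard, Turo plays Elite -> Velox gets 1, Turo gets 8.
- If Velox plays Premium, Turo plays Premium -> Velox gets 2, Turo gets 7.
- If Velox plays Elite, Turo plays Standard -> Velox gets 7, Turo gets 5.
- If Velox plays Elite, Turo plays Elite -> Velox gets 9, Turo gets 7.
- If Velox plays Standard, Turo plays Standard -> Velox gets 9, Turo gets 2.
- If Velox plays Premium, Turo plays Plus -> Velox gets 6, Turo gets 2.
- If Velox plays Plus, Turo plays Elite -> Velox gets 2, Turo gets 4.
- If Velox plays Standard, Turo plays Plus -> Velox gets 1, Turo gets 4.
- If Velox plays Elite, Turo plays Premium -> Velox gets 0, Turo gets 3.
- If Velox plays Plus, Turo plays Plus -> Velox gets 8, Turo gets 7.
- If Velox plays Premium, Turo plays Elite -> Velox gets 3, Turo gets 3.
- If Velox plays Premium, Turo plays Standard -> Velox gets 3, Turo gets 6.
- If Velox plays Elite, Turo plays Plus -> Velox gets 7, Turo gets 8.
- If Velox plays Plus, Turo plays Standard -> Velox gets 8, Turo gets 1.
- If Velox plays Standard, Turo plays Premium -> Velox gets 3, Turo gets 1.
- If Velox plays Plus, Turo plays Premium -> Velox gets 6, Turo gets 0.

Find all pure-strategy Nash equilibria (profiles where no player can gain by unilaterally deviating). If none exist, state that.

(Plus, Plus)

Mark each player's best response to every combination of opponents' strategies; a profile where every player is best-responding is a pure Nash equilibrium.
Velox against Standard: payoffs 9, 8, 3, 7 → best response Standard.
Velox against Plus: payoffs 1, 8, 6, 7 → best response Plus.
Velox against Premium: payoffs 3, 6, 2, 0 → best response Plus.
Velox against Elite: payoffs 1, 2, 3, 9 → best response Elite.
Turo against Standard: payoffs 2, 4, 1, 8 → best response Elite.
Turo against Plus: payoffs 1, 7, 0, 4 → best response Plus.
Turo against Premium: payoffs 6, 2, 7, 3 → best response Premium.
Turo against Elite: payoffs 5, 8, 3, 7 → best response Plus.
Mutual best responses: (Plus, Plus).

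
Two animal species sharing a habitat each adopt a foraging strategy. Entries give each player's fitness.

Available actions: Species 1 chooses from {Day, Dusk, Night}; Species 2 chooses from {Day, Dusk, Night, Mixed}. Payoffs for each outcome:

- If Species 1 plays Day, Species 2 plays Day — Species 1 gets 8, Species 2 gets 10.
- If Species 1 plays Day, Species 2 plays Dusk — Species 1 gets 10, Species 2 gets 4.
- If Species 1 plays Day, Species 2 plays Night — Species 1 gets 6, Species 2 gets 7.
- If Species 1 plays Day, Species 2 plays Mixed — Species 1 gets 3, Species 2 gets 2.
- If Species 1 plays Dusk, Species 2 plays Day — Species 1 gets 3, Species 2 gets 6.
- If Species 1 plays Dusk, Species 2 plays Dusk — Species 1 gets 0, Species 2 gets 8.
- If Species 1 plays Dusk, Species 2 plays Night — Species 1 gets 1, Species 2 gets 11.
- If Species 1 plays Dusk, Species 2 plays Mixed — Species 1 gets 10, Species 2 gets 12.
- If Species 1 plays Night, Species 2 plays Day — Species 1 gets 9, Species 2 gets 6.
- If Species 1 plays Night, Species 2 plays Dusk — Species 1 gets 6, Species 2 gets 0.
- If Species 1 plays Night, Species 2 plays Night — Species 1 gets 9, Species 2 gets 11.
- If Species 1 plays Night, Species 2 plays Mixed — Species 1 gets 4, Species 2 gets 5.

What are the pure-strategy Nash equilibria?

Species 1 against Day: payoffs 8, 3, 9 → best response Night.
Species 1 against Dusk: payoffs 10, 0, 6 → best response Day.
Species 1 against Night: payoffs 6, 1, 9 → best response Night.
Species 1 against Mixed: payoffs 3, 10, 4 → best response Dusk.
Species 2 against Day: payoffs 10, 4, 7, 2 → best response Day.
Species 2 against Dusk: payoffs 6, 8, 11, 12 → best response Mixed.
Species 2 against Night: payoffs 6, 0, 11, 5 → best response Night.
Mutual best responses: (Dusk, Mixed); (Night, Night).

The pure Nash equilibria are (Dusk, Mixed), (Night, Night).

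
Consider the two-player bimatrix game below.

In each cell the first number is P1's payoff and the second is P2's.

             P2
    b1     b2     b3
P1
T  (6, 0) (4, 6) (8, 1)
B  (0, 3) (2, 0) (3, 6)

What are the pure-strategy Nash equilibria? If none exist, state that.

For each strategy profile, look for a profitable unilateral deviation.
(T, b1): P2 can switch to b2 (0 → 6). Not NE.
(T, b2): P1 gets 4, best alternative 2; P2 gets 6, best alternative 1. No profitable deviation — NE.
(T, b3): P2 can switch to b2 (1 → 6). Not NE.
(B, b1): P1 can switch to T (0 → 6). Not NE.
(B, b2): P1 can switch to T (2 → 4). Not NE.
(B, b3): P1 can switch to T (3 → 8). Not NE.

(T, b2)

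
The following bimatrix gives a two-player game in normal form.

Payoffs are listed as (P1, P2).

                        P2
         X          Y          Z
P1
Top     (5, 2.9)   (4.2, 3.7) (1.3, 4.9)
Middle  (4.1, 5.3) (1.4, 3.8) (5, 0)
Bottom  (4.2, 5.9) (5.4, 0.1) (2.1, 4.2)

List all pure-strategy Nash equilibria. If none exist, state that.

No pure-strategy Nash equilibrium.

(Top, X): P2 can switch to Y (2.9 → 3.7). Not NE.
(Top, Y): P1 can switch to Bottom (4.2 → 5.4). Not NE.
(Top, Z): P1 can switch to Middle (1.3 → 5). Not NE.
(Middle, X): P1 can switch to Top (4.1 → 5). Not NE.
(Middle, Y): P1 can switch to Top (1.4 → 4.2). Not NE.
(Middle, Z): P2 can switch to X (0 → 5.3). Not NE.
(The remaining 3 profiles each have a profitable deviation by the same check.)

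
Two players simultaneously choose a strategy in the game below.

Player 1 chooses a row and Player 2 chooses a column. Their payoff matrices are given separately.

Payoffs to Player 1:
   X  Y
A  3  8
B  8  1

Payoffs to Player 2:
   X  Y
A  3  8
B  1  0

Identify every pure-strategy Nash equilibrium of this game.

Player 1 against X: payoffs 3, 8 → best response B.
Player 1 against Y: payoffs 8, 1 → best response A.
Player 2 against A: payoffs 3, 8 → best response Y.
Player 2 against B: payoffs 1, 0 → best response X.
Mutual best responses: (A, Y); (B, X).

(A, Y), (B, X)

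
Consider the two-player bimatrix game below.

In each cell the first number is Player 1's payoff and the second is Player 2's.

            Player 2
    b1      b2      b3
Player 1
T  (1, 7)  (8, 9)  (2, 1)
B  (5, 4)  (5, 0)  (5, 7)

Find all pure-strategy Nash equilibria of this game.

(T, b2) and (B, b3)

(T, b1): Player 1 can switch to B (1 → 5). Not NE.
(T, b2): Player 1 gets 8, best alternative 5; Player 2 gets 9, best alternative 7. No profitable deviation — NE.
(T, b3): Player 1 can switch to B (2 → 5). Not NE.
(B, b1): Player 2 can switch to b3 (4 → 7). Not NE.
(B, b2): Player 1 can switch to T (5 → 8). Not NE.
(B, b3): Player 1 gets 5, best alternative 2; Player 2 gets 7, best alternative 4. No profitable deviation — NE.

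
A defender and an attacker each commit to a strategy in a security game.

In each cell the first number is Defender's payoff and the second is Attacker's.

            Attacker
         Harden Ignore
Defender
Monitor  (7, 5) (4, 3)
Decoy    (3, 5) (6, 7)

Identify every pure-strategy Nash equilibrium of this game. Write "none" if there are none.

For each player, find the best response to each opponent profile; mutual best responses are the pure NE.
Defender against Harden: payoffs 7, 3 → best response Monitor.
Defender against Ignore: payoffs 4, 6 → best response Decoy.
Attacker against Monitor: payoffs 5, 3 → best response Harden.
Attacker against Decoy: payoffs 5, 7 → best response Ignore.
Mutual best responses: (Monitor, Harden); (Decoy, Ignore).

The pure Nash equilibria are (Monitor, Harden); (Decoy, Ignore).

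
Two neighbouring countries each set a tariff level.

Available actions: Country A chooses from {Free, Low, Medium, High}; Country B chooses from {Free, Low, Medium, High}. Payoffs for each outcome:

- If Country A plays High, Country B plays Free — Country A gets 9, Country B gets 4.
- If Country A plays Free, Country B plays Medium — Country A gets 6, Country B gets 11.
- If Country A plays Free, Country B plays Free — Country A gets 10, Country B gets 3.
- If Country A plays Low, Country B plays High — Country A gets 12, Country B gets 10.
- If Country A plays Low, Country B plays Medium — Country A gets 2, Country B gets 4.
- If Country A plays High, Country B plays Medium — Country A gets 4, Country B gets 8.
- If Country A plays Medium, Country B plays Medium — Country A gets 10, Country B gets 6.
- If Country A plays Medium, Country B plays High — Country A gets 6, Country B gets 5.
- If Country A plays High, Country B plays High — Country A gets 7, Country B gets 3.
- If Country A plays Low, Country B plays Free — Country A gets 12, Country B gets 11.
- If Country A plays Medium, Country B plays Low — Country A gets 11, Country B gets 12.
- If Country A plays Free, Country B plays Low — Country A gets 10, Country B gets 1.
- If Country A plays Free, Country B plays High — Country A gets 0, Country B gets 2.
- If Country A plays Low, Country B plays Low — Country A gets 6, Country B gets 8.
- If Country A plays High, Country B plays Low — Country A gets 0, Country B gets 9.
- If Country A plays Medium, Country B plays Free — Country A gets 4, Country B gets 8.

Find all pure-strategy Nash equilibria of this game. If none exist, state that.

Country A against Free: payoffs 10, 12, 4, 9 → best response Low.
Country A against Low: payoffs 10, 6, 11, 0 → best response Medium.
Country A against Medium: payoffs 6, 2, 10, 4 → best response Medium.
Country A against High: payoffs 0, 12, 6, 7 → best response Low.
Country B against Free: payoffs 3, 1, 11, 2 → best response Medium.
Country B against Low: payoffs 11, 8, 4, 10 → best response Free.
Country B against Medium: payoffs 8, 12, 6, 5 → best response Low.
Country B against High: payoffs 4, 9, 8, 3 → best response Low.
Mutual best responses: (Low, Free); (Medium, Low).

The pure Nash equilibria are (Low, Free), (Medium, Low).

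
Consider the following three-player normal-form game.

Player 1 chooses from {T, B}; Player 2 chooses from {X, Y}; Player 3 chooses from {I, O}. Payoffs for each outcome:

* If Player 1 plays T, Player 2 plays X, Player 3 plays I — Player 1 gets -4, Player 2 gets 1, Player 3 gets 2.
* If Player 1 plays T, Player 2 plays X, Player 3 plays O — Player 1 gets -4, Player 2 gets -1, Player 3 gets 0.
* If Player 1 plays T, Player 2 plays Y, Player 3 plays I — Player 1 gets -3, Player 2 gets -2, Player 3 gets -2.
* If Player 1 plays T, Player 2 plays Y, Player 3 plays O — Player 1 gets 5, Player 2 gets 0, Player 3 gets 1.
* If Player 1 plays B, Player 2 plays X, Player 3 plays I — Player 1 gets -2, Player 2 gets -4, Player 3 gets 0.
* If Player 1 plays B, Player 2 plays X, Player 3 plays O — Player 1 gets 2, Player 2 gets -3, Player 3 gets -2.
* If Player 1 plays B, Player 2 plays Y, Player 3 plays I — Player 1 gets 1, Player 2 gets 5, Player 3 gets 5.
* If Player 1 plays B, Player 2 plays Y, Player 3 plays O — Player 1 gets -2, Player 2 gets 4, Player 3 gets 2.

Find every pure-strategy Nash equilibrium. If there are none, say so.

Pure-strategy Nash equilibria: (T, Y, O), (B, Y, I)

Player 1 against (X, I): payoffs -4, -2 → best response B.
Player 1 against (X, O): payoffs -4, 2 → best response B.
Player 1 against (Y, I): payoffs -3, 1 → best response B.
Player 1 against (Y, O): payoffs 5, -2 → best response T.
Player 2 against (T, I): payoffs 1, -2 → best response X.
Player 2 against (T, O): payoffs -1, 0 → best response Y.
Player 2 against (B, I): payoffs -4, 5 → best response Y.
Player 2 against (B, O): payoffs -3, 4 → best response Y.
Player 3 against (T, X): payoffs 2, 0 → best response I.
Player 3 against (T, Y): payoffs -2, 1 → best response O.
Player 3 against (B, X): payoffs 0, -2 → best response I.
Player 3 against (B, Y): payoffs 5, 2 → best response I.
Mutual best responses: (T, Y, O); (B, Y, I).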